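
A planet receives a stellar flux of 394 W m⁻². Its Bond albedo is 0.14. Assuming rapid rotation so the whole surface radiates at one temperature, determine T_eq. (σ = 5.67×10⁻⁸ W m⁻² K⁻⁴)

T_eq ≈ 197 K

Energy balance: absorbed = emitted ⇒ πR²·S(1−A) = 4πR²·σT_eq⁴, so T_eq⁴ = S(1−A)/(4σ).
T_eq = [394 × 0.86 / (4 × 5.67×10⁻⁸)]^(1/4) = (1.49×10⁹)^(1/4) = 197 K.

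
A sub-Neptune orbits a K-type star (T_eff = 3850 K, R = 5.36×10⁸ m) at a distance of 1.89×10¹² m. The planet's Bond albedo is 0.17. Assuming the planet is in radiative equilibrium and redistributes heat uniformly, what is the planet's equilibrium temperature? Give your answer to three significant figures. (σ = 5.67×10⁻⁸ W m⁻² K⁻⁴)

L = 4πR_⋆²σT_⋆⁴ = 4π(5.36×10⁸)² × 5.67×10⁻⁸ × (3850)⁴ = 4.50×10²⁵ W.
S = L/(4πd²) = 1.00 W m⁻².
Energy balance: absorbed = emitted ⇒ πR²·S(1−A) = 4πR²·σT_eq⁴, so T_eq⁴ = S(1−A)/(4σ).
T_eq = [1.00 × 0.83 / (4 × 5.67×10⁻⁸)]^(1/4) = (3.67×10⁶)^(1/4) = 43.8 K.

T_eq ≈ 43.8 K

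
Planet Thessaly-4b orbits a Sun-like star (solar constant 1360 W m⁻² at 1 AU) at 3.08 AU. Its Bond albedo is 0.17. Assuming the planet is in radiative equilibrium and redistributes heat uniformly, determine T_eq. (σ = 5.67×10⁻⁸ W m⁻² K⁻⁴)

T_eq ≈ 151 K

Flux at 3.08 AU: S = 1360/3.08² = 143 W m⁻².
Energy balance: absorbed = emitted ⇒ πR²·S(1−A) = 4πR²·σT_eq⁴, so T_eq⁴ = S(1−A)/(4σ).
T_eq = [143 × 0.83 / (4 × 5.67×10⁻⁸)]^(1/4) = (5.25×10⁸)^(1/4) = 151 K.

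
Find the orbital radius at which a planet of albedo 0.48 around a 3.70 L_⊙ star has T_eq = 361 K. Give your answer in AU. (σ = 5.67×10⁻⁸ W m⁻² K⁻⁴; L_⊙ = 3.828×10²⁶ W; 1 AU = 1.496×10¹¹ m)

L = 3.70 × 3.828×10²⁶ = 1.42×10²⁷ W.
From T_eq⁴ = L(1−A)/(16πσd²): d = √[L(1−A)/(16πσT_eq⁴)].
d = √[1.42×10²⁷ × 0.52 / (16π × 5.67×10⁻⁸ × (361)⁴)] = 1.23×10¹¹ m = 0.825 AU.

d ≈ 0.825 AU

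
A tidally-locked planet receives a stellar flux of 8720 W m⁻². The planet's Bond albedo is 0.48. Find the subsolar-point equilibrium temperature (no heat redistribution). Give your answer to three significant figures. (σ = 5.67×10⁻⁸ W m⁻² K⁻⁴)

T_ss ≈ 532 K

At the subsolar point the surface absorbs S(1−A) and emits σT⁴ per unit area — no factor of 4, since only the local patch is in balance.
T = [8720 × 0.52 / 5.67×10⁻⁸]^(1/4) = (8.00×10¹⁰)^(1/4) = 532 K.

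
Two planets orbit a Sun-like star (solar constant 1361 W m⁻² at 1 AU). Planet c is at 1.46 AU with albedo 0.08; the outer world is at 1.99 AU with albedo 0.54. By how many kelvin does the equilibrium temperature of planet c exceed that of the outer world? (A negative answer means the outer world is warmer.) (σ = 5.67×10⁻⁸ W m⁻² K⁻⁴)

T_eq = [S₀(1−A)/(4σd²)]^(1/4), so T ∝ (1−A)^(1/4) / √d.
T₁ = [1361×0.92/(4×5.67×10⁻⁸×1.46²)]^(1/4) = 225.59 K.
T₂ = [1361×0.46/(4×5.67×10⁻⁸×1.99²)]^(1/4) = 162.49 K.

ΔT ≈ 63.1 K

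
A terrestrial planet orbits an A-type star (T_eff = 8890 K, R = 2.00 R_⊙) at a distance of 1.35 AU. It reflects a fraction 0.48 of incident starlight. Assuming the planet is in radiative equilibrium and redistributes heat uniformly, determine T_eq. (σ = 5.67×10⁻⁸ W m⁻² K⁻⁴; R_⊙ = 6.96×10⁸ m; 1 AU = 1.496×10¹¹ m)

R_⋆ = 2.00 × 6.96×10⁸ = 1.39×10⁹ m.
d = 1.35 AU = 2.02×10¹¹ m.
L = 4πR_⋆²σT_⋆⁴ = 4π(1.39×10⁹)² × 5.67×10⁻⁸ × (8890)⁴ = 8.62×10²⁷ W.
S = L/(4πd²) = 1.68×10⁴ W m⁻².
Energy balance: absorbed = emitted ⇒ πR²·S(1−A) = 4πR²·σT_eq⁴, so T_eq⁴ = S(1−A)/(4σ).
T_eq = [1.68×10⁴ × 0.52 / (4 × 5.67×10⁻⁸)]^(1/4) = (3.86×10¹⁰)^(1/4) = 443 K.

T_eq ≈ 443 K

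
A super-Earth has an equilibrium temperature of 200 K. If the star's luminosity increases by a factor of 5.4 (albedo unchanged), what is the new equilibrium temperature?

T_eq ≈ 305 K

T_eq ∝ L^(1/4) · d^(−1/2).
T′ = 200 × 5.4^(1/4) = 305 K.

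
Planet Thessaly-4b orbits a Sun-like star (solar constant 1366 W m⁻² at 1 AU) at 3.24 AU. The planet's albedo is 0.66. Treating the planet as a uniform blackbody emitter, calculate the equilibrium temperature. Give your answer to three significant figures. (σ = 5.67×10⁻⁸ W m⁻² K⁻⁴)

T_eq ≈ 118 K

Flux at 3.24 AU: S = 1366/3.24² = 130 W m⁻².
Energy balance: absorbed = emitted ⇒ πR²·S(1−A) = 4πR²·σT_eq⁴, so T_eq⁴ = S(1−A)/(4σ).
T_eq = [130 × 0.34 / (4 × 5.67×10⁻⁸)]^(1/4) = (1.95×10⁸)^(1/4) = 118 K.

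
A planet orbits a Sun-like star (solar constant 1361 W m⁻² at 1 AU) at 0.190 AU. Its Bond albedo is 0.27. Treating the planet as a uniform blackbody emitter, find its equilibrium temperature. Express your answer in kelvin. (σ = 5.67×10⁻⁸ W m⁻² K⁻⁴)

Flux at 0.190 AU: S = 1361/0.190² = 3.77×10⁴ W m⁻².
Energy balance: absorbed = emitted ⇒ πR²·S(1−A) = 4πR²·σT_eq⁴, so T_eq⁴ = S(1−A)/(4σ).
T_eq = [3.77×10⁴ × 0.73 / (4 × 5.67×10⁻⁸)]^(1/4) = (1.21×10¹¹)^(1/4) = 590 K.

T_eq ≈ 590 K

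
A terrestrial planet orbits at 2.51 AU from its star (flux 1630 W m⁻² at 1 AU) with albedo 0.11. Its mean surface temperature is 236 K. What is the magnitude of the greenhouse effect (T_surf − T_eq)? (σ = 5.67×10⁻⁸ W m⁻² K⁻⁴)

ΔT ≈ 57.5 K

S = 1630/2.51² = 258.7 W m⁻².
T_eq = [S(1−A)/(4σ)]^(1/4) = [258.7×0.89/(4×5.67×10⁻⁸)]^(1/4) = 178.5 K.
ΔT = T_surf − T_eq = 236 − 178.5.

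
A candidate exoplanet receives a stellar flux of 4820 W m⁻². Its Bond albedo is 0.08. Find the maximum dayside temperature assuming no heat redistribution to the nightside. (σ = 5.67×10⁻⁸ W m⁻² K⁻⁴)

T_ss ≈ 529 K

With no redistribution each surface element balances locally: S(1−A) = σT⁴.
T = [4820 × 0.92 / 5.67×10⁻⁸]^(1/4) = (7.82×10¹⁰)^(1/4) = 529 K.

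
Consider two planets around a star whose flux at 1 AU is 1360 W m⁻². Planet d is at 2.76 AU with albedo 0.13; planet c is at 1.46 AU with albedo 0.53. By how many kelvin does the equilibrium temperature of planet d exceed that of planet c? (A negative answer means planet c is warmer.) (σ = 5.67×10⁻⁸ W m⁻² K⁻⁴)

ΔT ≈ -28.9 K

T_eq = [S₀(1−A)/(4σd²)]^(1/4), so T ∝ (1−A)^(1/4) / √d.
T₁ = [1360×0.87/(4×5.67×10⁻⁸×2.76²)]^(1/4) = 161.77 K.
T₂ = [1360×0.47/(4×5.67×10⁻⁸×1.46²)]^(1/4) = 190.69 K.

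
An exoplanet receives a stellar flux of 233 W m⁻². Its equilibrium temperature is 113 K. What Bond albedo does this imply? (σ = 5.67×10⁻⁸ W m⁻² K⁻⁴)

A ≈ 0.84

From T_eq⁴ = S(1−A)/(4σ): 1−A = 4σT_eq⁴/S.
1−A = 4 × 5.67×10⁻⁸ × (113)⁴ / 233 = 0.159.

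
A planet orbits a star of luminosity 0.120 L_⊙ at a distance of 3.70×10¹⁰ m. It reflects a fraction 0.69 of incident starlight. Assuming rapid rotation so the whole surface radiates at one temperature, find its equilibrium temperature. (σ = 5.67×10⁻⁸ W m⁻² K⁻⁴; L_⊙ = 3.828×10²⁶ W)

L = 0.120 × 3.828×10²⁶ = 4.59×10²⁵ W.
Flux: S = L/(4πd²) = 4.59×10²⁵/(4π×(3.70×10¹⁰)²) = 2670 W m⁻².
Energy balance: absorbed = emitted ⇒ πR²·S(1−A) = 4πR²·σT_eq⁴, so T_eq⁴ = S(1−A)/(4σ).
T_eq = [2670 × 0.31 / (4 × 5.67×10⁻⁸)]^(1/4) = (3.65×10⁹)^(1/4) = 246 K.

T_eq ≈ 246 K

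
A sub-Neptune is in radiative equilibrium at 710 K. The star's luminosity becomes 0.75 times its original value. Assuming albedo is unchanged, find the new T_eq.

T_eq ≈ 661 K

T_eq ∝ L^(1/4) · d^(−1/2).
T′ = 710 × 0.75^(1/4) = 661 K.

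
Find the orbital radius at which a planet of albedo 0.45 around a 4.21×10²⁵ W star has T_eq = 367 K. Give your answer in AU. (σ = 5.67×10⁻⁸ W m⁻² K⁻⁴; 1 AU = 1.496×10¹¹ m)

From T_eq⁴ = L(1−A)/(16πσd²): d = √[L(1−A)/(16πσT_eq⁴)].
d = √[4.21×10²⁵ × 0.55 / (16π × 5.67×10⁻⁸ × (367)⁴)] = 2.12×10¹⁰ m = 0.141 AU.

d ≈ 0.141 AU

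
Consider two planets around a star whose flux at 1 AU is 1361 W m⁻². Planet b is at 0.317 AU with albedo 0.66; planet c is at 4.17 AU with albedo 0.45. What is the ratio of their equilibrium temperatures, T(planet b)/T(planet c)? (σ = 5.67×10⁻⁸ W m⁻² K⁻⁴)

T_eq = [S₀(1−A)/(4σd²)]^(1/4), so T ∝ (1−A)^(1/4) / √d.
T₁ = [1361×0.34/(4×5.67×10⁻⁸×0.317²)]^(1/4) = 377.48 K.
T₂ = [1361×0.55/(4×5.67×10⁻⁸×4.17²)]^(1/4) = 117.38 K.

T₁/T₂ ≈ 3.216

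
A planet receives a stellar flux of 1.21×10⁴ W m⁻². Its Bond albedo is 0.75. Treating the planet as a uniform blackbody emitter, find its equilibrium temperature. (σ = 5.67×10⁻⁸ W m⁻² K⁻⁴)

T_eq ≈ 340 K

Energy balance: absorbed = emitted ⇒ πR²·S(1−A) = 4πR²·σT_eq⁴, so T_eq⁴ = S(1−A)/(4σ).
T_eq = [1.21×10⁴ × 0.25 / (4 × 5.67×10⁻⁸)]^(1/4) = (1.33×10¹⁰)^(1/4) = 340 K.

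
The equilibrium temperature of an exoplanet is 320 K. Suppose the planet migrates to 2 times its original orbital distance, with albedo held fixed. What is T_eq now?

T_eq ≈ 226 K

T_eq ∝ L^(1/4) · d^(−1/2).
T′ = 320 / 2^(1/2) = 226 K.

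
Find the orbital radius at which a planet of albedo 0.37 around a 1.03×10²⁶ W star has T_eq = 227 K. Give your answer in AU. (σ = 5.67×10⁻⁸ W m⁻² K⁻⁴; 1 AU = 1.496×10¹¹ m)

d ≈ 0.619 AU

From T_eq⁴ = L(1−A)/(16πσd²): d = √[L(1−A)/(16πσT_eq⁴)].
d = √[1.03×10²⁶ × 0.63 / (16π × 5.67×10⁻⁸ × (227)⁴)] = 9.26×10¹⁰ m = 0.619 AU.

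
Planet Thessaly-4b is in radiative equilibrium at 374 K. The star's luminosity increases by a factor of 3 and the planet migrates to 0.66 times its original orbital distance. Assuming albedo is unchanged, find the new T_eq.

T_eq ∝ L^(1/4) · d^(−1/2).
T′ = 374 × 3^(1/4) / 0.66^(1/2) = 606 K.

T_eq ≈ 606 K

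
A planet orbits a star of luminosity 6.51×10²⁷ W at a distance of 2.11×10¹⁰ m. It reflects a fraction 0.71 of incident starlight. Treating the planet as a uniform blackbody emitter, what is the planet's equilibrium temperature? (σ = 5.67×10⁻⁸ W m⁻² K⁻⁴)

Flux: S = L/(4πd²) = 6.51×10²⁷/(4π×(2.11×10¹⁰)²) = 1.16×10⁶ W m⁻².
Energy balance: absorbed = emitted ⇒ πR²·S(1−A) = 4πR²·σT_eq⁴, so T_eq⁴ = S(1−A)/(4σ).
T_eq = [1.16×10⁶ × 0.29 / (4 × 5.67×10⁻⁸)]^(1/4) = (1.49×10¹²)^(1/4) = 1100 K.

T_eq ≈ 1100 K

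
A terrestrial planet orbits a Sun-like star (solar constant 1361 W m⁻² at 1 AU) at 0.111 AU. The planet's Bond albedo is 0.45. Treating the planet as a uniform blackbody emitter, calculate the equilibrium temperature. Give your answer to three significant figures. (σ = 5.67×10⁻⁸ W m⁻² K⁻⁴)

Flux at 0.111 AU: S = 1361/0.111² = 1.10×10⁵ W m⁻².
Energy balance: absorbed = emitted ⇒ πR²·S(1−A) = 4πR²·σT_eq⁴, so T_eq⁴ = S(1−A)/(4σ).
T_eq = [1.10×10⁵ × 0.55 / (4 × 5.67×10⁻⁸)]^(1/4) = (2.68×10¹¹)^(1/4) = 719 K.

T_eq ≈ 719 K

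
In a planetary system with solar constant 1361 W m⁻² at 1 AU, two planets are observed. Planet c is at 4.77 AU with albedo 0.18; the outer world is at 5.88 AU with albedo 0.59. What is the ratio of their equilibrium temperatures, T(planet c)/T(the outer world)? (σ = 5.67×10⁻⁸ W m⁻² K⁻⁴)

T₁/T₂ ≈ 1.320

T_eq = [S₀(1−A)/(4σd²)]^(1/4), so T ∝ (1−A)^(1/4) / √d.
T₁ = [1361×0.82/(4×5.67×10⁻⁸×4.77²)]^(1/4) = 121.27 K.
T₂ = [1361×0.41/(4×5.67×10⁻⁸×5.88²)]^(1/4) = 91.85 K.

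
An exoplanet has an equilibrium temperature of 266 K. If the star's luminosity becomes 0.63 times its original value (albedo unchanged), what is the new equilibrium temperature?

T_eq ∝ L^(1/4) · d^(−1/2).
T′ = 266 × 0.63^(1/4) = 237 K.

T_eq ≈ 237 K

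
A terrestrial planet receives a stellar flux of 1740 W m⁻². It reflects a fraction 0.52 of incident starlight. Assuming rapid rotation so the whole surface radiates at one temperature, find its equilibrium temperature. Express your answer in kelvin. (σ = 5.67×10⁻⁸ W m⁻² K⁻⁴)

Energy balance: absorbed = emitted ⇒ πR²·S(1−A) = 4πR²·σT_eq⁴, so T_eq⁴ = S(1−A)/(4σ).
T_eq = [1740 × 0.48 / (4 × 5.67×10⁻⁸)]^(1/4) = (3.68×10⁹)^(1/4) = 246 K.

T_eq ≈ 246 K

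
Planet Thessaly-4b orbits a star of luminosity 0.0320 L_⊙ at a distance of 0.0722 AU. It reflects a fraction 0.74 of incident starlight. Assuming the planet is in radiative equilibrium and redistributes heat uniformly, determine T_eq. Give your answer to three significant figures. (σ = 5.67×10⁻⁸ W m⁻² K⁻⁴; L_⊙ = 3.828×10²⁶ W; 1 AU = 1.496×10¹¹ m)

T_eq ≈ 313 K

d = 0.0722 AU = 1.08×10¹⁰ m.
L = 0.0320 × 3.828×10²⁶ = 1.22×10²⁵ W.
Flux: S = L/(4πd²) = 1.22×10²⁵/(4π×(1.08×10¹⁰)²) = 8360 W m⁻².
Energy balance: absorbed = emitted ⇒ πR²·S(1−A) = 4πR²·σT_eq⁴, so T_eq⁴ = S(1−A)/(4σ).
T_eq = [8360 × 0.26 / (4 × 5.67×10⁻⁸)]^(1/4) = (9.58×10⁹)^(1/4) = 313 K.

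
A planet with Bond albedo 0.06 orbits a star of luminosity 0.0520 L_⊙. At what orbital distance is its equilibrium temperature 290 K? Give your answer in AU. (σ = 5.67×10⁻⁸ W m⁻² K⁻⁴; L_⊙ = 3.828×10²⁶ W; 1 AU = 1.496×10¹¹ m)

L = 0.0520 × 3.828×10²⁶ = 1.99×10²⁵ W.
From T_eq⁴ = L(1−A)/(16πσd²): d = √[L(1−A)/(16πσT_eq⁴)].
d = √[1.99×10²⁵ × 0.94 / (16π × 5.67×10⁻⁸ × (290)⁴)] = 3.05×10¹⁰ m = 0.204 AU.

d ≈ 0.204 AU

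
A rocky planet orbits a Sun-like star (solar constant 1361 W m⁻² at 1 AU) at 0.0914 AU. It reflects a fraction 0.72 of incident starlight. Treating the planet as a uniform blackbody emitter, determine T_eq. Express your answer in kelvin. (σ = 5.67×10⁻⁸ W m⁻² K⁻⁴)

Flux at 0.0914 AU: S = 1361/0.0914² = 1.63×10⁵ W m⁻².
Energy balance: absorbed = emitted ⇒ πR²·S(1−A) = 4πR²·σT_eq⁴, so T_eq⁴ = S(1−A)/(4σ).
T_eq = [1.63×10⁵ × 0.28 / (4 × 5.67×10⁻⁸)]^(1/4) = (2.01×10¹¹)^(1/4) = 670 K.

T_eq ≈ 670 K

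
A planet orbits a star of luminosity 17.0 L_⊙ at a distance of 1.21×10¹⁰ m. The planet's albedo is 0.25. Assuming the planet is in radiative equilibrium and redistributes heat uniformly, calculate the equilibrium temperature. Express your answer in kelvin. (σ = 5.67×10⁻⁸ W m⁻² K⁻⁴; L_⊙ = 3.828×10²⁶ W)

L = 17.0 × 3.828×10²⁶ = 6.51×10²⁷ W.
Flux: S = L/(4πd²) = 6.51×10²⁷/(4π×(1.21×10¹⁰)²) = 3.54×10⁶ W m⁻².
Energy balance: absorbed = emitted ⇒ πR²·S(1−A) = 4πR²·σT_eq⁴, so T_eq⁴ = S(1−A)/(4σ).
T_eq = [3.54×10⁶ × 0.75 / (4 × 5.67×10⁻⁸)]^(1/4) = (1.17×10¹³)^(1/4) = 1850 K.

T_eq ≈ 1850 K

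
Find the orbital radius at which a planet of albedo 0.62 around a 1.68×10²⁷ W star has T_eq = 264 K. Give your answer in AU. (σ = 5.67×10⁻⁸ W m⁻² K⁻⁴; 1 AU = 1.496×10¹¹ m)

d ≈ 1.44 AU

From T_eq⁴ = L(1−A)/(16πσd²): d = √[L(1−A)/(16πσT_eq⁴)].
d = √[1.68×10²⁷ × 0.38 / (16π × 5.67×10⁻⁸ × (264)⁴)] = 2.15×10¹¹ m = 1.44 AU.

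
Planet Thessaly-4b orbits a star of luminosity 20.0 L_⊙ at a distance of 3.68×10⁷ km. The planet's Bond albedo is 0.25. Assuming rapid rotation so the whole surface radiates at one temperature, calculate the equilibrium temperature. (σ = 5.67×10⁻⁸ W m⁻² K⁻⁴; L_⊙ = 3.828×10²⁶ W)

T_eq ≈ 1100 K

d = 3.68×10⁷ km = 3.68×10¹⁰ m.
L = 20.0 × 3.828×10²⁶ = 7.66×10²⁷ W.
Flux: S = L/(4πd²) = 7.66×10²⁷/(4π×(3.68×10¹⁰)²) = 4.50×10⁵ W m⁻².
Energy balance: absorbed = emitted ⇒ πR²·S(1−A) = 4πR²·σT_eq⁴, so T_eq⁴ = S(1−A)/(4σ).
T_eq = [4.50×10⁵ × 0.75 / (4 × 5.67×10⁻⁸)]^(1/4) = (1.49×10¹²)^(1/4) = 1100 K.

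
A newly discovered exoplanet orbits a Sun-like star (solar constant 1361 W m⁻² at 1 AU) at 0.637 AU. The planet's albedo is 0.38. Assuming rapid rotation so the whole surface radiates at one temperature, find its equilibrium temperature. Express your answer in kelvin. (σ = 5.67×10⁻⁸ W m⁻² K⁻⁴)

Flux at 0.637 AU: S = 1361/0.637² = 3350 W m⁻².
Energy balance: absorbed = emitted ⇒ πR²·S(1−A) = 4πR²·σT_eq⁴, so T_eq⁴ = S(1−A)/(4σ).
T_eq = [3350 × 0.62 / (4 × 5.67×10⁻⁸)]^(1/4) = (9.17×10⁹)^(1/4) = 309 K.

T_eq ≈ 309 K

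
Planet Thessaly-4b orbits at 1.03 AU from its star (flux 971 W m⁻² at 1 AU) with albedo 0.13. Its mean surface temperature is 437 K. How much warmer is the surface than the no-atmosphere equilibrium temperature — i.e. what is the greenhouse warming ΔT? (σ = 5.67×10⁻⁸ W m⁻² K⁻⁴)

ΔT ≈ 193.6 K

S = 971/1.03² = 915.3 W m⁻².
T_eq = [S(1−A)/(4σ)]^(1/4) = [915.3×0.87/(4×5.67×10⁻⁸)]^(1/4) = 243.4 K.
ΔT = T_surf − T_eq = 437 − 243.4.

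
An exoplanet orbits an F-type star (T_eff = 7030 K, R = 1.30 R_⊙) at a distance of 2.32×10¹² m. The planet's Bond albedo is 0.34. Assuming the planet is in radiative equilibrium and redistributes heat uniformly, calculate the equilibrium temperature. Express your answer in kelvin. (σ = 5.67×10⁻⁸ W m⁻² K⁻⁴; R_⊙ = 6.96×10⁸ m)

R_⋆ = 1.30 × 6.96×10⁸ = 9.05×10⁸ m.
L = 4πR_⋆²σT_⋆⁴ = 4π(9.05×10⁸)² × 5.67×10⁻⁸ × (7030)⁴ = 1.42×10²⁷ W.
S = L/(4πd²) = 21.1 W m⁻².
Energy balance: absorbed = emitted ⇒ πR²·S(1−A) = 4πR²·σT_eq⁴, so T_eq⁴ = S(1−A)/(4σ).
T_eq = [21.1 × 0.66 / (4 × 5.67×10⁻⁸)]^(1/4) = (6.13×10⁷)^(1/4) = 88.5 K.

T_eq ≈ 88.5 K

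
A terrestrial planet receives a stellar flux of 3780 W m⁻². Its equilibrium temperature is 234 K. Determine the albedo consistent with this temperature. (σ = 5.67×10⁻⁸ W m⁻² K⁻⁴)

A ≈ 0.82

From T_eq⁴ = S(1−A)/(4σ): 1−A = 4σT_eq⁴/S.
1−A = 4 × 5.67×10⁻⁸ × (234)⁴ / 3780 = 0.180.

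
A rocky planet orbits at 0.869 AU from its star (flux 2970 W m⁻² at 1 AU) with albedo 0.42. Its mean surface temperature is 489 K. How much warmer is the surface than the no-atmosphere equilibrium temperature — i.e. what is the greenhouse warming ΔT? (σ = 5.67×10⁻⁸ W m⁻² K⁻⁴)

S = 2970/0.869² = 3933 W m⁻².
T_eq = [S(1−A)/(4σ)]^(1/4) = [3933×0.58/(4×5.67×10⁻⁸)]^(1/4) = 316.7 K.
ΔT = T_surf − T_eq = 489 − 316.7.

ΔT ≈ 172.3 K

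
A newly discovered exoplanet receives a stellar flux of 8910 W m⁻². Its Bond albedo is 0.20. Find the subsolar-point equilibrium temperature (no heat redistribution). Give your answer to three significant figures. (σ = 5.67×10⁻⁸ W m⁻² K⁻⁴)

T_ss ≈ 595 K

At the subsolar point the surface absorbs S(1−A) and emits σT⁴ per unit area — no factor of 4, since only the local patch is in balance.
T = [8910 × 0.80 / 5.67×10⁻⁸]^(1/4) = (1.26×10¹¹)^(1/4) = 595 K.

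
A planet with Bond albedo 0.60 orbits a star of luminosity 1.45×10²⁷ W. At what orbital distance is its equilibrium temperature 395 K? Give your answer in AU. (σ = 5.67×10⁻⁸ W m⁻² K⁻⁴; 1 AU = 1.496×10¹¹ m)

d ≈ 0.611 AU

From T_eq⁴ = L(1−A)/(16πσd²): d = √[L(1−A)/(16πσT_eq⁴)].
d = √[1.45×10²⁷ × 0.40 / (16π × 5.67×10⁻⁸ × (395)⁴)] = 9.14×10¹⁰ m = 0.611 AU.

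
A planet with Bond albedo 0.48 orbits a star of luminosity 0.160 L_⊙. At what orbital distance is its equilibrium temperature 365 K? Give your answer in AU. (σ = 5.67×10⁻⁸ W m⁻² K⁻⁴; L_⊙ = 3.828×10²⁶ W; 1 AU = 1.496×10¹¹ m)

d ≈ 0.168 AU

L = 0.160 × 3.828×10²⁶ = 6.12×10²⁵ W.
From T_eq⁴ = L(1−A)/(16πσd²): d = √[L(1−A)/(16πσT_eq⁴)].
d = √[6.12×10²⁵ × 0.52 / (16π × 5.67×10⁻⁸ × (365)⁴)] = 2.51×10¹⁰ m = 0.168 AU.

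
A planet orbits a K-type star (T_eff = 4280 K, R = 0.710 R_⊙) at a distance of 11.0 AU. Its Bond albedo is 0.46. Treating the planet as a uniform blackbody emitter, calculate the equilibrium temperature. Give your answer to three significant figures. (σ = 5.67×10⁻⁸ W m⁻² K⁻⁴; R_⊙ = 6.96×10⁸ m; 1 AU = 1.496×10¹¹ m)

T_eq ≈ 45.0 K

R_⋆ = 0.710 × 6.96×10⁸ = 4.94×10⁸ m.
d = 11.0 AU = 1.65×10¹² m.
L = 4πR_⋆²σT_⋆⁴ = 4π(4.94×10⁸)² × 5.67×10⁻⁸ × (4280)⁴ = 5.84×10²⁵ W.
S = L/(4πd²) = 1.72 W m⁻².
Energy balance: absorbed = emitted ⇒ πR²·S(1−A) = 4πR²·σT_eq⁴, so T_eq⁴ = S(1−A)/(4σ).
T_eq = [1.72 × 0.54 / (4 × 5.67×10⁻⁸)]^(1/4) = (4.09×10⁶)^(1/4) = 45.0 K.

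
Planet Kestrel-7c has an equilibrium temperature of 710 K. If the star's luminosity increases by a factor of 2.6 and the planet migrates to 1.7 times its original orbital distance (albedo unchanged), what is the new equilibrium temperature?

T_eq ≈ 691 K

T_eq ∝ L^(1/4) · d^(−1/2).
T′ = 710 × 2.6^(1/4) / 1.7^(1/2) = 691 K.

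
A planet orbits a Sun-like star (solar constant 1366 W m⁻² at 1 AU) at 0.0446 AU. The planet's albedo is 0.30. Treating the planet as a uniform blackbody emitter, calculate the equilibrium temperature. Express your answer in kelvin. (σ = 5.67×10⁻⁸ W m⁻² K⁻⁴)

T_eq ≈ 1210 K

Flux at 0.0446 AU: S = 1366/0.0446² = 6.87×10⁵ W m⁻².
Energy balance: absorbed = emitted ⇒ πR²·S(1−A) = 4πR²·σT_eq⁴, so T_eq⁴ = S(1−A)/(4σ).
T_eq = [6.87×10⁵ × 0.70 / (4 × 5.67×10⁻⁸)]^(1/4) = (2.12×10¹²)^(1/4) = 1210 K.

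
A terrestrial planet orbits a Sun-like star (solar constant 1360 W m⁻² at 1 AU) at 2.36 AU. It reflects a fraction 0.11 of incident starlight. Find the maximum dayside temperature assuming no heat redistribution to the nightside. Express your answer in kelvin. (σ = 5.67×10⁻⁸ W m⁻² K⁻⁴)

T_ss ≈ 249 K

Flux at 2.36 AU: S = 1360/2.36² = 244 W m⁻².
With no redistribution each surface element balances locally: S(1−A) = σT⁴.
T = [244 × 0.89 / 5.67×10⁻⁸]^(1/4) = (3.83×10⁹)^(1/4) = 249 K.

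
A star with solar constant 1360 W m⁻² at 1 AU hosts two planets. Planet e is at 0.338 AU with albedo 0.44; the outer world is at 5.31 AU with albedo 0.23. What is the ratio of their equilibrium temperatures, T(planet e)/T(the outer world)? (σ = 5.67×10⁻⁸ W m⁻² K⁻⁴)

T₁/T₂ ≈ 3.660

T_eq = [S₀(1−A)/(4σd²)]^(1/4), so T ∝ (1−A)^(1/4) / √d.
T₁ = [1360×0.56/(4×5.67×10⁻⁸×0.338²)]^(1/4) = 414.06 K.
T₂ = [1360×0.77/(4×5.67×10⁻⁸×5.31²)]^(1/4) = 113.12 K.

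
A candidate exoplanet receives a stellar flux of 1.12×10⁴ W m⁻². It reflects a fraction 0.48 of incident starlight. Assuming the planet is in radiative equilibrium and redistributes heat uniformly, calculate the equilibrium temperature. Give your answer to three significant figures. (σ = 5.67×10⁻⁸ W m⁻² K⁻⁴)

T_eq ≈ 400 K

Energy balance: absorbed = emitted ⇒ πR²·S(1−A) = 4πR²·σT_eq⁴, so T_eq⁴ = S(1−A)/(4σ).
T_eq = [1.12×10⁴ × 0.52 / (4 × 5.67×10⁻⁸)]^(1/4) = (2.57×10¹⁰)^(1/4) = 400 K.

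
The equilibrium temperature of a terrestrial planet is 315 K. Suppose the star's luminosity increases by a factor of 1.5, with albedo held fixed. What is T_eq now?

T_eq ≈ 349 K

T_eq ∝ L^(1/4) · d^(−1/2).
T′ = 315 × 1.5^(1/4) = 349 K.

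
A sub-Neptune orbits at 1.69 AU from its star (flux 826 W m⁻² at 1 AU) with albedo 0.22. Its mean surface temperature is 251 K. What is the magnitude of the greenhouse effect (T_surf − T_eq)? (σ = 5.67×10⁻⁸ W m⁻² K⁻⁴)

ΔT ≈ 73.4 K

S = 826/1.69² = 289.2 W m⁻².
T_eq = [S(1−A)/(4σ)]^(1/4) = [289.2×0.78/(4×5.67×10⁻⁸)]^(1/4) = 177.6 K.
ΔT = T_surf − T_eq = 251 − 177.6.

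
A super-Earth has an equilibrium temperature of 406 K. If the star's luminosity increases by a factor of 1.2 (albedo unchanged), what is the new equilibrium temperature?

T_eq ∝ L^(1/4) · d^(−1/2).
T′ = 406 × 1.2^(1/4) = 425 K.

T_eq ≈ 425 K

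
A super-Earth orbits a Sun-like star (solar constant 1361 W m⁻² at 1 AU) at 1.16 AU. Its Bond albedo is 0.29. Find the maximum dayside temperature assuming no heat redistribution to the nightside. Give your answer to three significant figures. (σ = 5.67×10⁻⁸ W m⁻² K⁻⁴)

T_ss ≈ 335 K

Flux at 1.16 AU: S = 1361/1.16² = 1010 W m⁻².
With no redistribution each surface element balances locally: S(1−A) = σT⁴.
T = [1010 × 0.71 / 5.67×10⁻⁸]^(1/4) = (1.27×10¹⁰)^(1/4) = 335 K.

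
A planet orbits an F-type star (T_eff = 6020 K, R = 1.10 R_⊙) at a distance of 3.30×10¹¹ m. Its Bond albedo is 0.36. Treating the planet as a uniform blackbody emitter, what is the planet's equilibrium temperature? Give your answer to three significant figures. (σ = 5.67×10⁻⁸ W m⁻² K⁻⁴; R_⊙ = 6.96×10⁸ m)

T_eq ≈ 183 K

R_⋆ = 1.10 × 6.96×10⁸ = 7.66×10⁸ m.
L = 4πR_⋆²σT_⋆⁴ = 4π(7.66×10⁸)² × 5.67×10⁻⁸ × (6020)⁴ = 5.49×10²⁶ W.
S = L/(4πd²) = 401 W m⁻².
Energy balance: absorbed = emitted ⇒ πR²·S(1−A) = 4πR²·σT_eq⁴, so T_eq⁴ = S(1−A)/(4σ).
T_eq = [401 × 0.64 / (4 × 5.67×10⁻⁸)]^(1/4) = (1.13×10⁹)^(1/4) = 183 K.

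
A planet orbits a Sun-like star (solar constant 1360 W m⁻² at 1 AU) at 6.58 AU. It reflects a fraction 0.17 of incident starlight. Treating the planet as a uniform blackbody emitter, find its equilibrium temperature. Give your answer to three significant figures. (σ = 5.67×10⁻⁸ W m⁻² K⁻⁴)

T_eq ≈ 104 K

Flux at 6.58 AU: S = 1360/6.58² = 31.4 W m⁻².
Energy balance: absorbed = emitted ⇒ πR²·S(1−A) = 4πR²·σT_eq⁴, so T_eq⁴ = S(1−A)/(4σ).
T_eq = [31.4 × 0.83 / (4 × 5.67×10⁻⁸)]^(1/4) = (1.15×10⁸)^(1/4) = 104 K.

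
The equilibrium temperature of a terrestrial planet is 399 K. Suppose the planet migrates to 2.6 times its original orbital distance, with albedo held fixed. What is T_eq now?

T_eq ≈ 247 K

T_eq ∝ L^(1/4) · d^(−1/2).
T′ = 399 / 2.6^(1/2) = 247 K.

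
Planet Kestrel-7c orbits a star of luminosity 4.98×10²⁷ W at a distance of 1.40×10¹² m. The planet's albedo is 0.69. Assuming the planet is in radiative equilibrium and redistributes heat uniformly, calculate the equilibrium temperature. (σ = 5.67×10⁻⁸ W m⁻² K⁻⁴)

Flux: S = L/(4πd²) = 4.98×10²⁷/(4π×(1.40×10¹²)²) = 202 W m⁻².
Energy balance: absorbed = emitted ⇒ πR²·S(1−A) = 4πR²·σT_eq⁴, so T_eq⁴ = S(1−A)/(4σ).
T_eq = [202 × 0.31 / (4 × 5.67×10⁻⁸)]^(1/4) = (2.76×10⁸)^(1/4) = 129 K.

T_eq ≈ 129 K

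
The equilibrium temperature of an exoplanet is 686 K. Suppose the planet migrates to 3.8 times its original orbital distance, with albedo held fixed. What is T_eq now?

T_eq ∝ L^(1/4) · d^(−1/2).
T′ = 686 / 3.8^(1/2) = 352 K.

T_eq ≈ 352 K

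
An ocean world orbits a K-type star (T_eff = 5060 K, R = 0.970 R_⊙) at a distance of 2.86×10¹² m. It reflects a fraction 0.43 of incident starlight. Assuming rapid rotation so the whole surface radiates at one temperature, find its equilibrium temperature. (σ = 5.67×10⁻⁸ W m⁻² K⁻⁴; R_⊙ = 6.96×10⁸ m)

T_eq ≈ 47.8 K

R_⋆ = 0.970 × 6.96×10⁸ = 6.75×10⁸ m.
L = 4πR_⋆²σT_⋆⁴ = 4π(6.75×10⁸)² × 5.67×10⁻⁸ × (5060)⁴ = 2.13×10²⁶ W.
S = L/(4πd²) = 2.07 W m⁻².
Energy balance: absorbed = emitted ⇒ πR²·S(1−A) = 4πR²·σT_eq⁴, so T_eq⁴ = S(1−A)/(4σ).
T_eq = [2.07 × 0.57 / (4 × 5.67×10⁻⁸)]^(1/4) = (5.21×10⁶)^(1/4) = 47.8 K.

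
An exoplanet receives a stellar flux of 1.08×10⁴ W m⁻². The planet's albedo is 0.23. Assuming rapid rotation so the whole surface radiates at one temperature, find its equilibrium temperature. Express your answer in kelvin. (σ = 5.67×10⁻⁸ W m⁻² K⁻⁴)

T_eq ≈ 438 K

Energy balance: absorbed = emitted ⇒ πR²·S(1−A) = 4πR²·σT_eq⁴, so T_eq⁴ = S(1−A)/(4σ).
T_eq = [1.08×10⁴ × 0.77 / (4 × 5.67×10⁻⁸)]^(1/4) = (3.67×10¹⁰)^(1/4) = 438 K.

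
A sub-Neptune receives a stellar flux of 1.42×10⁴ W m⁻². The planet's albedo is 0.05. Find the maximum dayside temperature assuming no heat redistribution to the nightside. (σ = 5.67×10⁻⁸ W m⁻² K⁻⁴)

T_ss ≈ 698 K

With no redistribution each surface element balances locally: S(1−A) = σT⁴.
T = [1.42×10⁴ × 0.95 / 5.67×10⁻⁸]^(1/4) = (2.38×10¹¹)^(1/4) = 698 K.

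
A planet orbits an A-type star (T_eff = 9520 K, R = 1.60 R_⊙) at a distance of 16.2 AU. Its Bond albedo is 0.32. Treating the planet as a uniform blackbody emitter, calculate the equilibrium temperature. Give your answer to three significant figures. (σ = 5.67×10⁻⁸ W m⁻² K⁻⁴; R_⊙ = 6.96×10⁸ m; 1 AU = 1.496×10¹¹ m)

T_eq ≈ 131 K

R_⋆ = 1.60 × 6.96×10⁸ = 1.11×10⁹ m.
d = 16.2 AU = 2.42×10¹² m.
L = 4πR_⋆²σT_⋆⁴ = 4π(1.11×10⁹)² × 5.67×10⁻⁸ × (9520)⁴ = 7.26×10²⁷ W.
S = L/(4πd²) = 98.3 W m⁻².
Energy balance: absorbed = emitted ⇒ πR²·S(1−A) = 4πR²·σT_eq⁴, so T_eq⁴ = S(1−A)/(4σ).
T_eq = [98.3 × 0.68 / (4 × 5.67×10⁻⁸)]^(1/4) = (2.95×10⁸)^(1/4) = 131 K.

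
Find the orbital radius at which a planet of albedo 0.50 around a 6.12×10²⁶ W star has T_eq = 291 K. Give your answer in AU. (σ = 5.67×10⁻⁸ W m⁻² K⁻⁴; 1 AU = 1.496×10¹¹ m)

d ≈ 0.818 AU

From T_eq⁴ = L(1−A)/(16πσd²): d = √[L(1−A)/(16πσT_eq⁴)].
d = √[6.12×10²⁶ × 0.50 / (16π × 5.67×10⁻⁸ × (291)⁴)] = 1.22×10¹¹ m = 0.818 AU.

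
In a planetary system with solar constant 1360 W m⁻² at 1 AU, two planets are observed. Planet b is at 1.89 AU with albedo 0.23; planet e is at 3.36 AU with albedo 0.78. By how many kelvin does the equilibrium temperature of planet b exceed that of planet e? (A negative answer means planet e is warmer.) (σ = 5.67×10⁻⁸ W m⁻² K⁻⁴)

T_eq = [S₀(1−A)/(4σd²)]^(1/4), so T ∝ (1−A)^(1/4) / √d.
T₁ = [1360×0.77/(4×5.67×10⁻⁸×1.89²)]^(1/4) = 189.61 K.
T₂ = [1360×0.22/(4×5.67×10⁻⁸×3.36²)]^(1/4) = 103.97 K.

ΔT ≈ 85.6 K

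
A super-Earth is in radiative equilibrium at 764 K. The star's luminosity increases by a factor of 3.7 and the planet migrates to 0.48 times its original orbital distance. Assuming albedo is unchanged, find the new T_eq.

T_eq ∝ L^(1/4) · d^(−1/2).
T′ = 764 × 3.7^(1/4) / 0.48^(1/2) = 1530 K.

T_eq ≈ 1530 K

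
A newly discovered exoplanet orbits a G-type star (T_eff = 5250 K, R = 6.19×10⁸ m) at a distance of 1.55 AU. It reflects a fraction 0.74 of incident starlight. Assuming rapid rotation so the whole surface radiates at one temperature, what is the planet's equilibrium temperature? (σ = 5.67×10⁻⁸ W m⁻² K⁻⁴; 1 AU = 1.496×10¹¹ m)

d = 1.55 AU = 2.32×10¹¹ m.
L = 4πR_⋆²σT_⋆⁴ = 4π(6.19×10⁸)² × 5.67×10⁻⁸ × (5250)⁴ = 2.07×10²⁶ W.
S = L/(4πd²) = 307 W m⁻².
Energy balance: absorbed = emitted ⇒ πR²·S(1−A) = 4πR²·σT_eq⁴, so T_eq⁴ = S(1−A)/(4σ).
T_eq = [307 × 0.26 / (4 × 5.67×10⁻⁸)]^(1/4) = (3.52×10⁸)^(1/4) = 137 K.

T_eq ≈ 137 K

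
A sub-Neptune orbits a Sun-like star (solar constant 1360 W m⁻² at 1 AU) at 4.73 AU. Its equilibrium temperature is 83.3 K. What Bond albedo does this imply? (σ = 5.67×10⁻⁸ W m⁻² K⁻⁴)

Flux at 4.73 AU: S = 1360/4.73² = 60.8 W m⁻².
From T_eq⁴ = S(1−A)/(4σ): 1−A = 4σT_eq⁴/S.
1−A = 4 × 5.67×10⁻⁸ × (83.3)⁴ / 60.8 = 0.180.

A ≈ 0.82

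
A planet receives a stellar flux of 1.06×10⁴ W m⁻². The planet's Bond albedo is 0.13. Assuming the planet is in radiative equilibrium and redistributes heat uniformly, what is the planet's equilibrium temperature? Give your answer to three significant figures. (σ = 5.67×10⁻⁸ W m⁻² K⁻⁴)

T_eq ≈ 449 K

Energy balance: absorbed = emitted ⇒ πR²·S(1−A) = 4πR²·σT_eq⁴, so T_eq⁴ = S(1−A)/(4σ).
T_eq = [1.06×10⁴ × 0.87 / (4 × 5.67×10⁻⁸)]^(1/4) = (4.07×10¹⁰)^(1/4) = 449 K.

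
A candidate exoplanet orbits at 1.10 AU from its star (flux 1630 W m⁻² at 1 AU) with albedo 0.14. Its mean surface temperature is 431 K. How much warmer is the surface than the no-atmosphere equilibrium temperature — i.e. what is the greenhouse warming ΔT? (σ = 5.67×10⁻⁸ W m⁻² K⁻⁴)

S = 1630/1.10² = 1347 W m⁻².
T_eq = [S(1−A)/(4σ)]^(1/4) = [1347×0.86/(4×5.67×10⁻⁸)]^(1/4) = 267.3 K.
ΔT = T_surf − T_eq = 431 − 267.3.

ΔT ≈ 163.7 K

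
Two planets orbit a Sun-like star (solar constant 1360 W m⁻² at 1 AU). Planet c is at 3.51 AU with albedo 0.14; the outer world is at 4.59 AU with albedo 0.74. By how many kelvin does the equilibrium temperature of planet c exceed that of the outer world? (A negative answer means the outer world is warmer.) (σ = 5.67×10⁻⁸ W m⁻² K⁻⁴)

T_eq = [S₀(1−A)/(4σd²)]^(1/4), so T ∝ (1−A)^(1/4) / √d.
T₁ = [1360×0.86/(4×5.67×10⁻⁸×3.51²)]^(1/4) = 143.04 K.
T₂ = [1360×0.26/(4×5.67×10⁻⁸×4.59²)]^(1/4) = 92.75 K.

ΔT ≈ 50.3 K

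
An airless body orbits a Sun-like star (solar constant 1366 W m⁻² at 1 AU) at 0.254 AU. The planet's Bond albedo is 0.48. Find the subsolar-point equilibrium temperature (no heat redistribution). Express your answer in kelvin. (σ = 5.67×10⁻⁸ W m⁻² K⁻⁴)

T_ss ≈ 664 K

Flux at 0.254 AU: S = 1366/0.254² = 2.12×10⁴ W m⁻².
At the subsolar point the surface absorbs S(1−A) and emits σT⁴ per unit area — no factor of 4, since only the local patch is in balance.
T = [2.12×10⁴ × 0.52 / 5.67×10⁻⁸]^(1/4) = (1.94×10¹¹)^(1/4) = 664 K.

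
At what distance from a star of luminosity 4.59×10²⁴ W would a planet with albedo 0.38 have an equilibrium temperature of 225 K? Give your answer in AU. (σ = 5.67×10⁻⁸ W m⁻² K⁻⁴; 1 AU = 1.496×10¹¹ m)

From T_eq⁴ = L(1−A)/(16πσd²): d = √[L(1−A)/(16πσT_eq⁴)].
d = √[4.59×10²⁴ × 0.62 / (16π × 5.67×10⁻⁸ × (225)⁴)] = 1.97×10¹⁰ m = 0.132 AU.

d ≈ 0.132 AU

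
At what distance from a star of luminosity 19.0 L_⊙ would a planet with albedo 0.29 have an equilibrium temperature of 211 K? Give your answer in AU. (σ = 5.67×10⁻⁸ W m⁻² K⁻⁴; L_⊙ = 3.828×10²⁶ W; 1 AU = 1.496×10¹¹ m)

L = 19.0 × 3.828×10²⁶ = 7.27×10²⁷ W.
From T_eq⁴ = L(1−A)/(16πσd²): d = √[L(1−A)/(16πσT_eq⁴)].
d = √[7.27×10²⁷ × 0.71 / (16π × 5.67×10⁻⁸ × (211)⁴)] = 9.56×10¹¹ m = 6.39 AU.

d ≈ 6.39 AU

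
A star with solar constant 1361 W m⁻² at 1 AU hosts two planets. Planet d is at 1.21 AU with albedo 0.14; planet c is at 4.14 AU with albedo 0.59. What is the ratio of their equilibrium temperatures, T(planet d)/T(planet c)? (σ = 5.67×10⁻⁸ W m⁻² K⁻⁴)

T_eq = [S₀(1−A)/(4σd²)]^(1/4), so T ∝ (1−A)^(1/4) / √d.
T₁ = [1361×0.86/(4×5.67×10⁻⁸×1.21²)]^(1/4) = 243.66 K.
T₂ = [1361×0.41/(4×5.67×10⁻⁸×4.14²)]^(1/4) = 109.46 K.

T₁/T₂ ≈ 2.226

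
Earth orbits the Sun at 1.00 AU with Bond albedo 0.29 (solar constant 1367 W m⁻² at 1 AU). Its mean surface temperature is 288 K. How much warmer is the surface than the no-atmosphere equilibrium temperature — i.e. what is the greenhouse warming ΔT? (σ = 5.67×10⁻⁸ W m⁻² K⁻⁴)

ΔT ≈ 32.2 K

S = 1367/1.00² = 1367 W m⁻².
T_eq = [S(1−A)/(4σ)]^(1/4) = [1367×0.71/(4×5.67×10⁻⁸)]^(1/4) = 255.8 K.
ΔT = T_surf − T_eq = 288 − 255.8.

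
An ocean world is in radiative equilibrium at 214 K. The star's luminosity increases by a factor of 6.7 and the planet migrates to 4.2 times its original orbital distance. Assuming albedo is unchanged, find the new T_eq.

T_eq ≈ 168 K

T_eq ∝ L^(1/4) · d^(−1/2).
T′ = 214 × 6.7^(1/4) / 4.2^(1/2) = 168 K.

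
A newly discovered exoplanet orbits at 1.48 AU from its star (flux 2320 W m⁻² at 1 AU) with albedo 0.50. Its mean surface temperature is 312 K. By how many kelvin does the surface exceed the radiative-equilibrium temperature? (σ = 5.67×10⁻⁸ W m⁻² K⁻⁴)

S = 2320/1.48² = 1059 W m⁻².
T_eq = [S(1−A)/(4σ)]^(1/4) = [1059×0.50/(4×5.67×10⁻⁸)]^(1/4) = 219.8 K.
ΔT = T_surf − T_eq = 312 − 219.8.

ΔT ≈ 92.2 K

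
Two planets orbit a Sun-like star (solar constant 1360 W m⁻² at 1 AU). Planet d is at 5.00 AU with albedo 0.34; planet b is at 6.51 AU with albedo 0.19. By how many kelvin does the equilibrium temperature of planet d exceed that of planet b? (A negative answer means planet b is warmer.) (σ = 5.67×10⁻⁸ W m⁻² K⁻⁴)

ΔT ≈ 8.7 K

T_eq = [S₀(1−A)/(4σd²)]^(1/4), so T ∝ (1−A)^(1/4) / √d.
T₁ = [1360×0.66/(4×5.67×10⁻⁸×5.00²)]^(1/4) = 112.17 K.
T₂ = [1360×0.81/(4×5.67×10⁻⁸×6.51²)]^(1/4) = 103.47 K.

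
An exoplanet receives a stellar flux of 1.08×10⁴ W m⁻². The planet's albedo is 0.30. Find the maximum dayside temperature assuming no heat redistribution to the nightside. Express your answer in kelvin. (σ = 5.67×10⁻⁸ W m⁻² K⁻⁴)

With no redistribution each surface element balances locally: S(1−A) = σT⁴.
T = [1.08×10⁴ × 0.70 / 5.67×10⁻⁸]^(1/4) = (1.33×10¹¹)^(1/4) = 604 K.

T_ss ≈ 604 K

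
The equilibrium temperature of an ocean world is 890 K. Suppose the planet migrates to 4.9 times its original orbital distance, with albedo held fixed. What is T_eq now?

T_eq ∝ L^(1/4) · d^(−1/2).
T′ = 890 / 4.9^(1/2) = 402 K.

T_eq ≈ 402 K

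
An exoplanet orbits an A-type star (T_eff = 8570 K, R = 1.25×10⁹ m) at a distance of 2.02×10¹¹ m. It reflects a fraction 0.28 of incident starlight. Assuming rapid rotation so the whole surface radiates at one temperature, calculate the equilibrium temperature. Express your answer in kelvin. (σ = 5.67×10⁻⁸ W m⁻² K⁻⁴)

T_eq ≈ 439 K

L = 4πR_⋆²σT_⋆⁴ = 4π(1.25×10⁹)² × 5.67×10⁻⁸ × (8570)⁴ = 6.01×10²⁷ W.
S = L/(4πd²) = 1.17×10⁴ W m⁻².
Energy balance: absorbed = emitted ⇒ πR²·S(1−A) = 4πR²·σT_eq⁴, so T_eq⁴ = S(1−A)/(4σ).
T_eq = [1.17×10⁴ × 0.72 / (4 × 5.67×10⁻⁸)]^(1/4) = (3.72×10¹⁰)^(1/4) = 439 K.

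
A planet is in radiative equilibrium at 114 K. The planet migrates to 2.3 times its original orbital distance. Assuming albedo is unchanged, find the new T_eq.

T_eq ≈ 75.2 K

T_eq ∝ L^(1/4) · d^(−1/2).
T′ = 114 / 2.3^(1/2) = 75.2 K.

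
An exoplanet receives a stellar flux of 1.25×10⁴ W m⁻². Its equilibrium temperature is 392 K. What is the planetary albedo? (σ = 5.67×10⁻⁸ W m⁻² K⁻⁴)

From T_eq⁴ = S(1−A)/(4σ): 1−A = 4σT_eq⁴/S.
1−A = 4 × 5.67×10⁻⁸ × (392)⁴ / 1.25×10⁴ = 0.428.

A ≈ 0.57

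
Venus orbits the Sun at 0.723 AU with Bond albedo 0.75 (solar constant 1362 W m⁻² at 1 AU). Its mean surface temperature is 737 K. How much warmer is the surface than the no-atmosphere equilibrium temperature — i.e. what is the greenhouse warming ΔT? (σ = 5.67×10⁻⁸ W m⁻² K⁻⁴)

S = 1362/0.723² = 2606 W m⁻².
T_eq = [S(1−A)/(4σ)]^(1/4) = [2606×0.25/(4×5.67×10⁻⁸)]^(1/4) = 231.5 K.
ΔT = T_surf − T_eq = 737 − 231.5.

ΔT ≈ 505.5 K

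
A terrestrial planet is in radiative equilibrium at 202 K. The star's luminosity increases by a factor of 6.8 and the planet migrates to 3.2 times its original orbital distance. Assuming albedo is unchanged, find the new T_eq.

T_eq ≈ 182 K

T_eq ∝ L^(1/4) · d^(−1/2).
T′ = 202 × 6.8^(1/4) / 3.2^(1/2) = 182 K.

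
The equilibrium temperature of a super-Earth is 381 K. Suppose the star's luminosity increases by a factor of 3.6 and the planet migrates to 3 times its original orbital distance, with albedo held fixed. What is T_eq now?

T_eq ∝ L^(1/4) · d^(−1/2).
T′ = 381 × 3.6^(1/4) / 3^(1/2) = 303 K.

T_eq ≈ 303 K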